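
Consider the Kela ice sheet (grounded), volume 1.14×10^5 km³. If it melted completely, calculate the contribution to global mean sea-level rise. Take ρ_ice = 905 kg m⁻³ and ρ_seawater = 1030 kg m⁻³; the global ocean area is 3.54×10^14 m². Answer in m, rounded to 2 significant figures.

≈ 0.28 m

Kela: 1.14×10^5 km³ × (905/1030) = 1.002×10^5 km³ of water.
Spread over 3.54×10^14 m² of ocean, Δh = 1.002×10^14 / 3.54×10^14 = 0.283 m.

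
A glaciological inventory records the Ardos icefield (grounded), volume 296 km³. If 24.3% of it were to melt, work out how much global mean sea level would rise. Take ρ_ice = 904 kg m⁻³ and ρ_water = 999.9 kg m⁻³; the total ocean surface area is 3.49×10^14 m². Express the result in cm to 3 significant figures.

Ardos: 0.243 × 296 km³ × (904/999.9) = 65.03 km³ of water.
Spread over 3.49×10^14 m² of ocean, Δh = 6.503×10^10 / 3.49×10^14 = 1.86×10^-4 m = 0.0186 cm.

≈ 0.0186 cm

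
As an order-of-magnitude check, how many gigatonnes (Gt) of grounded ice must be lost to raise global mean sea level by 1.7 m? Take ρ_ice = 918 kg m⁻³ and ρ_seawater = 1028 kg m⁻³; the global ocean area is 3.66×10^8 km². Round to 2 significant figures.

Required water volume = Δh × A = 1.7 m × 3.66×10^14 m² = 6.222×10^14 m³.
ρ_w = 1028 kg m⁻³, so the mass of water = 6.222×10^14 m³ × 1028 kg m⁻³ = 6.396×10^17 kg = 6.4×10^5 Gt (and the same mass of ice, by conservation).

≈ 6.4×10^5 Gt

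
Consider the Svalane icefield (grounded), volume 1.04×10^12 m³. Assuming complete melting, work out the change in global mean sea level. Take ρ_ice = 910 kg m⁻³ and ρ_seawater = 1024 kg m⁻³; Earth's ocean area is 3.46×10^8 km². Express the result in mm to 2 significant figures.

Svalane: 1.04×10^12 m³ × (910/1024) = 9.242×10^11 m³ of water.
Spread over 3.46×10^14 m² of ocean, Δh = 9.242×10^11 / 3.46×10^14 = 2.67×10^-3 m = 2.7 mm.

≈ 2.7 mm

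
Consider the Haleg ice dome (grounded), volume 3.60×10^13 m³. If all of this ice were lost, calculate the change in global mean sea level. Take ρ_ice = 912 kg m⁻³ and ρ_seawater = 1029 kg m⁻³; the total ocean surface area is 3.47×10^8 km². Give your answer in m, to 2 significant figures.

Haleg: 3.60×10^13 m³ × (912/1029) = 3.191×10^13 m³ of water.
Spread over 3.47×10^14 m² of ocean, Δh = 3.191×10^13 / 3.47×10^14 = 0.0920 m.

≈ 0.092 m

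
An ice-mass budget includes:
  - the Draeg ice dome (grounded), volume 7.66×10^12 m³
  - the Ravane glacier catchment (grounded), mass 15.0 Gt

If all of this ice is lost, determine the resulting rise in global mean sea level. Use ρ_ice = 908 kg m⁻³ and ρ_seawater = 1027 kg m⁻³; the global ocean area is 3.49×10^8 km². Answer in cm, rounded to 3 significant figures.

≈ 1.94 cm

Draeg: 7.66×10^12 m³ × (908/1027) = 6.772×10^12 m³ of water.
Ravane: 15.0 Gt = 1.500×10^13 kg; dividing by ρ_w = 1027 kg m⁻³ gives 1.461×10^10 m³ of water.
Total added water ≈ 6.787×10^12 m³ over 3.49×10^14 m² → Δh = 0.0194 m = 1.94 cm.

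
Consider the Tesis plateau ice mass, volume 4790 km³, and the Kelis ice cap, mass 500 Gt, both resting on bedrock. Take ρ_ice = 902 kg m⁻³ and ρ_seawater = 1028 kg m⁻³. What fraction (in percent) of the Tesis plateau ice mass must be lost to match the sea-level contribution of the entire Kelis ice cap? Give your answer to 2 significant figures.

Equal sea-level rise means equal mass of meltwater, i.e. equal mass of ice lost.
Ice mass of Kelis: 5.000×10^14 kg; ice mass of Tesis: 4.321×10^15 kg.
Fraction required = 5.000×10^14 / 4.321×10^15 = 0.116 → 12 %.

≈ 12 %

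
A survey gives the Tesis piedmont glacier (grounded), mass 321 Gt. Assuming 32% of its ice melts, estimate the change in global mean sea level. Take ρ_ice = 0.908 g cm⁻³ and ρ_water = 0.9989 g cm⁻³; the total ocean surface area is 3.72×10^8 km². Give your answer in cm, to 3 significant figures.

≈ 0.0276 cm

Tesis: 0.32 × 321 Gt = 1.027×10^14 kg; dividing by ρ_w = 0.9989 g cm⁻³ = 998.9 kg m⁻³ gives 1.028×10^11 m³ of water.
Spread over 3.72×10^14 m² of ocean, Δh = 1.028×10^11 / 3.72×10^14 = 2.76×10^-4 m = 0.0276 cm.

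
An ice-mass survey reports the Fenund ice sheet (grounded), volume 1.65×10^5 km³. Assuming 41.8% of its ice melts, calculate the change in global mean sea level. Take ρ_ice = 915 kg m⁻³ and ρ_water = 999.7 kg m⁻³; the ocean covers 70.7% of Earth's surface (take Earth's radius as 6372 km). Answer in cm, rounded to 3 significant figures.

≈ 17.5 cm

Fenund: 0.418 × 1.65×10^5 km³ × (915/999.7) = 6.313×10^4 km³ of water.
Spread over 3.61×10^14 m² of ocean, Δh = 6.313×10^13 / 3.61×10^14 = 0.175 m = 17.5 cm.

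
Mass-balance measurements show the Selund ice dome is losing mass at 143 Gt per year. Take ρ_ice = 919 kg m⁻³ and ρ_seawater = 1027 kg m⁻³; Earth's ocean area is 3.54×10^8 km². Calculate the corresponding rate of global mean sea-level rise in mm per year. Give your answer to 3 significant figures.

ρ_w = 1027 kg m⁻³. Annual water volume added = 143 Gt / ρ_w = 1.430×10^14 kg / 1027 kg m⁻³ = 1.392×10^11 m³.
Δh per year = 1.392×10^11 / 3.54×10^14 = 3.93×10^-4 m = 0.393 mm.

≈ 0.393 mm/yr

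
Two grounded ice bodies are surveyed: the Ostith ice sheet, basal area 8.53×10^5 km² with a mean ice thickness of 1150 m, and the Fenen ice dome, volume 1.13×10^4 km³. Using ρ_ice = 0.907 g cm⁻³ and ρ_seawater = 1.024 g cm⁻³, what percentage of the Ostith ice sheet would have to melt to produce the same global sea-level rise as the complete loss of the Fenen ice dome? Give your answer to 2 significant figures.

≈ 1.2 %

Equal sea-level rise means equal mass of meltwater, i.e. equal mass of ice lost.
Ice mass of Fenen: 1.025×10^16 kg; ice mass of Ostith: 8.897×10^17 kg.
Fraction required = 1.025×10^16 / 8.897×10^17 = 0.0115 → 1.2 %.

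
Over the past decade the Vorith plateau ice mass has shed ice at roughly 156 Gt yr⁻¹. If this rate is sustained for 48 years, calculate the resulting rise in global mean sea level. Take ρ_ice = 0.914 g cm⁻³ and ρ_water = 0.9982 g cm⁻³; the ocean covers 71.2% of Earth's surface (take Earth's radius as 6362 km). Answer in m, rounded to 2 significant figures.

≈ 0.021 m

Total mass lost = 156 Gt/yr × 48 yr = 7488 Gt = 7.488×10^15 kg.
ρ_w = 0.9982 g cm⁻³ = 998.2 kg m⁻³, so water volume = 7.488×10^15 / 998.2 = 7.502×10^12 m³.
Δh = 7.502×10^12 / 3.62×10^14 = 0.0207 m.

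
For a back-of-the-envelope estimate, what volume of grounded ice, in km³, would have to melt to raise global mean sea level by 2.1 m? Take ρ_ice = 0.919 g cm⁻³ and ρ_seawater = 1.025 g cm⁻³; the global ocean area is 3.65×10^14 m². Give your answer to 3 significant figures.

Required water volume = Δh × A = 2.1 m × 3.65×10^14 m² = 7.665×10^14 m³ = 7.665×10^5 km³.
Ice volume = water volume × ρ_w/ρ_ice = 7.665×10^5 × 1025/919 = 8.55×10^5 km³.

≈ 8.55×10^5 km³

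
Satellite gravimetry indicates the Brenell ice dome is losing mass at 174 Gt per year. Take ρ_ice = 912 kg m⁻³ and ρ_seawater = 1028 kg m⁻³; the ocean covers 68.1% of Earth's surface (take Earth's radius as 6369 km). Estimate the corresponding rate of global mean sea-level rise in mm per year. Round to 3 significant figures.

≈ 0.488 mm/yr

ρ_w = 1028 kg m⁻³. Annual water volume added = 174 Gt / ρ_w = 1.740×10^14 kg / 1028 kg m⁻³ = 1.693×10^11 m³.
Δh per year = 1.693×10^11 / 3.47×10^14 = 4.88×10^-4 m = 0.488 mm.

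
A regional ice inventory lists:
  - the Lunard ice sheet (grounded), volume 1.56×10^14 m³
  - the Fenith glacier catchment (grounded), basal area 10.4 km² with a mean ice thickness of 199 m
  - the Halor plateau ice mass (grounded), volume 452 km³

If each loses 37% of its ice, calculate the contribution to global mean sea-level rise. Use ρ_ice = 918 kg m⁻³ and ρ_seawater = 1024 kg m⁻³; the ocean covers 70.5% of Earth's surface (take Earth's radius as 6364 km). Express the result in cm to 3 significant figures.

≈ 14.5 cm

Lunard: 0.37 × 1.56×10^14 m³ × (918/1024) = 5.175×10^13 m³ of water.
Fenith: ice volume = 10.4 km² × 199 m = 2.070 km³; 0.37 × 2.070 × (918/1024) = 0.6865 km³ of water.
Halor: 0.37 × 452 km³ × (918/1024) = 149.9 km³ of water.
Total added water ≈ 5.190×10^13 m³ over 3.59×10^14 m² → Δh = 0.145 m = 14.5 cm.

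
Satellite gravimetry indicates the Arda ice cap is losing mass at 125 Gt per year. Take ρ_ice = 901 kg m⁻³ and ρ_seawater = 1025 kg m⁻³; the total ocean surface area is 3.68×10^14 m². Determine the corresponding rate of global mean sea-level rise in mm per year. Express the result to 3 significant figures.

≈ 0.331 mm/yr

ρ_w = 1025 kg m⁻³. Annual water volume added = 125 Gt / ρ_w = 1.250×10^14 kg / 1025 kg m⁻³ = 1.220×10^11 m³.
Δh per year = 1.220×10^11 / 3.68×10^14 = 3.31×10^-4 m = 0.331 mm.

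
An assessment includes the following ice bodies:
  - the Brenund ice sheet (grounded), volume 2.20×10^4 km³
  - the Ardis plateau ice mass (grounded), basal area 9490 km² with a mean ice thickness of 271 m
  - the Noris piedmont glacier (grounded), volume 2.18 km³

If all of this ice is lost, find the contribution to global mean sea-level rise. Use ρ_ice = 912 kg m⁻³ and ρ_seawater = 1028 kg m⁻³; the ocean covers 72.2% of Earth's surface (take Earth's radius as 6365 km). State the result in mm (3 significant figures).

≈ 59.3 mm

Brenund: 2.20×10^4 km³ × (912/1028) = 1.952×10^4 km³ of water.
Ardis: ice volume = 9490 km² × 271 m = 2572 km³; 2572 × (912/1028) = 2282 km³ of water.
Noris: 2.18 km³ × (912/1028) = 1.934 km³ of water.
Total added water ≈ 2.180×10^13 m³ over 3.68×10^14 m² → Δh = 0.0593 m = 59.3 mm.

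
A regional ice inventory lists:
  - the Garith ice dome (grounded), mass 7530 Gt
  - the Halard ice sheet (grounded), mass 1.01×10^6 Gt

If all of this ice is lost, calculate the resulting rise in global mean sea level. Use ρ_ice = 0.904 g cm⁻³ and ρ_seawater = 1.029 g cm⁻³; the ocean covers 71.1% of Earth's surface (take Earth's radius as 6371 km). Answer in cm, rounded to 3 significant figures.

Garith: 7530 Gt = 7.530×10^15 kg; dividing by ρ_w = 1.029 g cm⁻³ = 1029 kg m⁻³ gives 7.318×10^12 m³ of water.
Halard: 1.01×10^6 Gt = 1.010×10^18 kg; dividing by ρ_w = 1029 kg m⁻³ gives 9.815×10^14 m³ of water.
Total added water ≈ 9.889×10^14 m³ over 3.63×10^14 m² → Δh = 2.73 m = 273 cm.

≈ 273 cm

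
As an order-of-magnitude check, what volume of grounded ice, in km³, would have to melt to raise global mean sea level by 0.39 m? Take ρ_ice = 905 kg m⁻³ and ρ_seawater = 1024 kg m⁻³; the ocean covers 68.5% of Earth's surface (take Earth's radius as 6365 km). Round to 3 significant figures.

≈ 1.54×10^5 km³

Required water volume = Δh × A = 0.39 m × 3.49×10^14 m² = 1.360×10^14 m³ = 1.360×10^5 km³.
Ice volume = water volume × ρ_w/ρ_ice = 1.360×10^5 × 1024/905 = 1.54×10^5 km³.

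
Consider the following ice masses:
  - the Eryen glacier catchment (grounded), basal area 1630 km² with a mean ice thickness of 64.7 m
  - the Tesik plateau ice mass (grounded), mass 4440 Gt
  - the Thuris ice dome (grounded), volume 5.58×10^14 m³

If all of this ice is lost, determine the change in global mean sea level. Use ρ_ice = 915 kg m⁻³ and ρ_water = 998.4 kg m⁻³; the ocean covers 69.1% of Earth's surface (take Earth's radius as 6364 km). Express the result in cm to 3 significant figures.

Eryen: ice volume = 1630 km² × 64.7 m = 105.5 km³; 105.5 × (915/998.4) = 96.65 km³ of water.
Tesik: 4440 Gt = 4.440×10^15 kg; dividing by ρ_w = 998.4 kg m⁻³ gives 4.447×10^12 m³ of water.
Thuris: 5.58×10^14 m³ × (915/998.4) = 5.114×10^14 m³ of water.
Total added water ≈ 5.159×10^14 m³ over 3.52×10^14 m² → Δh = 1.47 m = 147 cm.

≈ 147 cm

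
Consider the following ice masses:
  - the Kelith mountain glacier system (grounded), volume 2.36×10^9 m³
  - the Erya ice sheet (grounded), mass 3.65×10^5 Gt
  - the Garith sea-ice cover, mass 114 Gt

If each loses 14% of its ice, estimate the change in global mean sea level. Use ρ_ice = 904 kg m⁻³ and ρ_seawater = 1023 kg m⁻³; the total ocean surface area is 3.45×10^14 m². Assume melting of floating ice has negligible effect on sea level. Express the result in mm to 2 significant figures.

≈ 140 mm

Kelith: 0.14 × 2.36×10^9 m³ × (904/1023) = 2.920×10^8 m³ of water.
Erya: 0.14 × 3.65×10^5 Gt = 5.110×10^16 kg; dividing by ρ_w = 1023 kg m⁻³ gives 4.995×10^13 m³ of water.
The Garith sea-ice cover is floating and already displaces its own weight of water, so its melt adds essentially nothing to sea level.
Total added water ≈ 4.995×10^13 m³ over 3.45×10^14 m² → Δh = 0.145 m = 140 mm.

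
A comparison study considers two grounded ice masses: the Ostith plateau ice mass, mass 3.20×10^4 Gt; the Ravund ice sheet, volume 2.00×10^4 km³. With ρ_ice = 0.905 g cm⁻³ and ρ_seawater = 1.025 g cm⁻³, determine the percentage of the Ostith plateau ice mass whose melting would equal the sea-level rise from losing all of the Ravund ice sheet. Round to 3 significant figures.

Equal sea-level rise means equal mass of meltwater, i.e. equal mass of ice lost.
Ice mass of Ravund: 1.810×10^16 kg; ice mass of Ostith: 3.200×10^16 kg.
Fraction required = 1.810×10^16 / 3.200×10^16 = 0.566 → 56.6 %.

≈ 56.6 %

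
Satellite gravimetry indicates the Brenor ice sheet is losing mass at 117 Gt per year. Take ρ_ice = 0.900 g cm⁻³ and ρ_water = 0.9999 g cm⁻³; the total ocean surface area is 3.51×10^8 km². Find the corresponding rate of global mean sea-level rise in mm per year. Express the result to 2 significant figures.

≈ 0.33 mm/yr

ρ_w = 0.9999 g cm⁻³ = 999.9 kg m⁻³. Annual water volume added = 117 Gt / ρ_w = 1.170×10^14 kg / 999.9 kg m⁻³ = 1.170×10^11 m³.
Δh per year = 1.170×10^11 / 3.51×10^14 = 3.33×10^-4 m = 0.33 mm.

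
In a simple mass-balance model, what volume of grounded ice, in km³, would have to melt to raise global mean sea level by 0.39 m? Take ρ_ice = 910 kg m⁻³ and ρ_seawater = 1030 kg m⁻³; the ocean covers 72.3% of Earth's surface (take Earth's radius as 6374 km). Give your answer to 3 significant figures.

Required water volume = Δh × A = 0.39 m × 3.69×10^14 m² = 1.440×10^14 m³ = 1.440×10^5 km³.
Ice volume = water volume × ρ_w/ρ_ice = 1.440×10^5 × 1030/910 = 1.63×10^5 km³.

≈ 1.63×10^5 km³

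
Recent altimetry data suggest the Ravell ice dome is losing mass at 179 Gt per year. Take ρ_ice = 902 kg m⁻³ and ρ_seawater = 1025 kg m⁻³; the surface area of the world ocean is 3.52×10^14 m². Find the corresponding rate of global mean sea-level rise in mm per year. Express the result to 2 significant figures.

ρ_w = 1025 kg m⁻³. Annual water volume added = 179 Gt / ρ_w = 1.790×10^14 kg / 1025 kg m⁻³ = 1.746×10^11 m³.
Δh per year = 1.746×10^11 / 3.52×10^14 = 4.96×10^-4 m = 0.50 mm.

≈ 0.50 mm/yr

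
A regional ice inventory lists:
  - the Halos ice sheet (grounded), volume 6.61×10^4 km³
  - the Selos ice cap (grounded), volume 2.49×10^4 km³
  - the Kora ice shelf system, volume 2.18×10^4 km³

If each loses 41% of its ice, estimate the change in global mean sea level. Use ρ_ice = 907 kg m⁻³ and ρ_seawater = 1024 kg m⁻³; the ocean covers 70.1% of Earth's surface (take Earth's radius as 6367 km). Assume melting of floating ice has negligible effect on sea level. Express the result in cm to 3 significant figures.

Halos: 0.41 × 6.61×10^4 km³ × (907/1024) = 2.400×10^4 km³ of water.
Selos: 0.41 × 2.49×10^4 km³ × (907/1024) = 9043 km³ of water.
The Kora ice shelf system is floating and already displaces its own weight of water, so its melt adds essentially nothing to sea level.
Total added water ≈ 3.305×10^13 m³ over 3.57×10^14 m² → Δh = 0.0925 m = 9.25 cm.

≈ 9.25 cm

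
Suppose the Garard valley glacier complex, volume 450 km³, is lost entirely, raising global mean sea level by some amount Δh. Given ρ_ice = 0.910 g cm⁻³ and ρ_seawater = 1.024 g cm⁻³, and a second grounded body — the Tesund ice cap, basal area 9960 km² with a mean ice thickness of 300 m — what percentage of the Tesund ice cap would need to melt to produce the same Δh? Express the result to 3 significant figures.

≈ 15.1 %

Equal sea-level rise means equal mass of meltwater, i.e. equal mass of ice lost.
Ice mass of Garard: 4.095×10^14 kg; ice mass of Tesund: 2.719×10^15 kg.
Fraction required = 4.095×10^14 / 2.719×10^15 = 0.151 → 15.1 %.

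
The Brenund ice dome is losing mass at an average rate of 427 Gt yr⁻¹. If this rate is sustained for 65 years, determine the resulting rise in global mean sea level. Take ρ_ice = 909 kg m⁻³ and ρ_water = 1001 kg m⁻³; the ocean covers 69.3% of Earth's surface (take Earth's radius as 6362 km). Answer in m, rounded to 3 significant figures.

≈ 0.0787 m

Total mass lost = 427 Gt/yr × 65 yr = 2.776×10^4 Gt = 2.776×10^16 kg.
ρ_w = 1001 kg m⁻³, so water volume = 2.776×10^16 / 1001 = 2.773×10^13 m³.
Δh = 2.773×10^13 / 3.52×10^14 = 0.0787 m.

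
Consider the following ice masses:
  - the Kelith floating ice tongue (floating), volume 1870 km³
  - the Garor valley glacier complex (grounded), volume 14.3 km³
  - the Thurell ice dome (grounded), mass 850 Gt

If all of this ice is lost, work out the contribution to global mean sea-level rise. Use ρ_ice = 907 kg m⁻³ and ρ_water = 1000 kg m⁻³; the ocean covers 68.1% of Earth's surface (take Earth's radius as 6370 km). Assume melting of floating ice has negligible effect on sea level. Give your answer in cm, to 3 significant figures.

The Kelith floating ice tongue is floating and already displaces its own weight of water, so its melt adds essentially nothing to sea level.
Garor: 14.3 km³ × (907/1000) = 12.97 km³ of water.
Thurell: 850 Gt = 8.500×10^14 kg; dividing by ρ_w = 1000 kg m⁻³ gives 8.500×10^11 m³ of water.
Total added water ≈ 8.630×10^11 m³ over 3.47×10^14 m² → Δh = 2.49×10^-3 m = 0.249 cm.

≈ 0.249 cm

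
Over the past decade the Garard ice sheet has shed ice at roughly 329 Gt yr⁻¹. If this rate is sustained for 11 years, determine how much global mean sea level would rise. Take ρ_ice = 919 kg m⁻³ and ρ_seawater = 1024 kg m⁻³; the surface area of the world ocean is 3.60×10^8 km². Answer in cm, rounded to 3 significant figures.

≈ 0.982 cm

Total mass lost = 329 Gt/yr × 11 yr = 3619 Gt = 3.619×10^15 kg.
ρ_w = 1024 kg m⁻³, so water volume = 3.619×10^15 / 1024 = 3.534×10^12 m³.
Δh = 3.534×10^12 / 3.60×10^14 = 9.82×10^-3 m = 0.982 cm.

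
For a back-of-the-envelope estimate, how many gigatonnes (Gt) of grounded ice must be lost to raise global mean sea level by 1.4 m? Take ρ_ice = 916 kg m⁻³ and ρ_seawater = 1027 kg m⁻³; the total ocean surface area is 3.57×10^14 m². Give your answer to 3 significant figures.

≈ 5.13×10^5 Gt

Required water volume = Δh × A = 1.4 m × 3.57×10^14 m² = 4.998×10^14 m³.
ρ_w = 1027 kg m⁻³, so the mass of water = 4.998×10^14 m³ × 1027 kg m⁻³ = 5.133×10^17 kg = 5.13×10^5 Gt (and the same mass of ice, by conservation).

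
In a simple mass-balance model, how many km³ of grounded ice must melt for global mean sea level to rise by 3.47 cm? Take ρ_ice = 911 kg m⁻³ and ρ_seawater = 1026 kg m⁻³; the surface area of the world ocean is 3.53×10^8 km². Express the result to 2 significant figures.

≈ 1.4×10^4 km³

Required water volume = Δh × A = 0.0347 m × 3.53×10^14 m² = 1.225×10^13 m³ = 1.225×10^4 km³.
Ice volume = water volume × ρ_w/ρ_ice = 1.225×10^4 × 1026/911 = 1.4×10^4 km³.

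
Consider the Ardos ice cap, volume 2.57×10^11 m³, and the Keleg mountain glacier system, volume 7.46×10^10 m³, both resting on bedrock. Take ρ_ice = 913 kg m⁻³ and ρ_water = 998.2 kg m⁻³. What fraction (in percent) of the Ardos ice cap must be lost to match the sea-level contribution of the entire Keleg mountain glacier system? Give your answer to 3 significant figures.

Equal sea-level rise means equal mass of meltwater, i.e. equal mass of ice lost.
Ice mass of Keleg: 6.811×10^13 kg; ice mass of Ardos: 2.346×10^14 kg.
Fraction required = 6.811×10^13 / 2.346×10^14 = 0.290 → 29.0 %.

≈ 29.0 %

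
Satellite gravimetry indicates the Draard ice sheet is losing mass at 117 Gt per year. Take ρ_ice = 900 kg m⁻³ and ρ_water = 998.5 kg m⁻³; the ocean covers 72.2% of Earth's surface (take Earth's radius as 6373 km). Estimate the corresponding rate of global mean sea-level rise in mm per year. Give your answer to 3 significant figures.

≈ 0.318 mm/yr

ρ_w = 998.5 kg m⁻³. Annual water volume added = 117 Gt / ρ_w = 1.170×10^14 kg / 998.5 kg m⁻³ = 1.172×10^11 m³.
Δh per year = 1.172×10^11 / 3.68×10^14 = 3.18×10^-4 m = 0.318 mm.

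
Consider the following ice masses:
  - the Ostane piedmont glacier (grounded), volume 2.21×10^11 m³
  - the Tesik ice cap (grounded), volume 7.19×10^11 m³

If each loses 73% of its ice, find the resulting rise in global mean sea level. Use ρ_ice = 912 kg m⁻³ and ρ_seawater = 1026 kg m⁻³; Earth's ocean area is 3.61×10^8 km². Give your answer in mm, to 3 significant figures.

Ostane: 0.73 × 2.21×10^11 m³ × (912/1026) = 1.434×10^11 m³ of water.
Tesik: 0.73 × 7.19×10^11 m³ × (912/1026) = 4.666×10^11 m³ of water.
Total added water ≈ 6.100×10^11 m³ over 3.61×10^14 m² → Δh = 1.69×10^-3 m = 1.69 mm.

≈ 1.69 mm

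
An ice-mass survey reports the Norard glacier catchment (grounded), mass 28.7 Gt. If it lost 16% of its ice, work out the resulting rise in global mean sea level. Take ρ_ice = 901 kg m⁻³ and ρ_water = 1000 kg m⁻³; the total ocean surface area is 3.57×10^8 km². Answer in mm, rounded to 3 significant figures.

≈ 0.0129 mm

Norard: 0.16 × 28.7 Gt = 4.592×10^12 kg; dividing by ρ_w = 1000 kg m⁻³ gives 4.592×10^9 m³ of water.
Spread over 3.57×10^14 m² of ocean, Δh = 4.592×10^9 / 3.57×10^14 = 1.29×10^-5 m = 0.0129 mm.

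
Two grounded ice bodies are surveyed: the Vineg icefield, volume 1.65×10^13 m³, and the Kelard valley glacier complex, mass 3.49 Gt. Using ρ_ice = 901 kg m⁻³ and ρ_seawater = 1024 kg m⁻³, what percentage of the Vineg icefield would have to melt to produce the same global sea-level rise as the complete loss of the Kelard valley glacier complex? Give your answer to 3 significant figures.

≈ 0.0235 %

Equal sea-level rise means equal mass of meltwater, i.e. equal mass of ice lost.
Ice mass of Kelard: 3.490×10^12 kg; ice mass of Vineg: 1.487×10^16 kg.
Fraction required = 3.490×10^12 / 1.487×10^16 = 2.35×10^-4 → 0.0235 %.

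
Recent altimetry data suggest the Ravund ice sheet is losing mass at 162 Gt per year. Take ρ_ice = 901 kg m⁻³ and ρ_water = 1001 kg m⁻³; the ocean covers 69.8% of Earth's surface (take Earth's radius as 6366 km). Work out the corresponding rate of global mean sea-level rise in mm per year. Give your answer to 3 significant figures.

≈ 0.455 mm/yr

ρ_w = 1001 kg m⁻³. Annual water volume added = 162 Gt / ρ_w = 1.620×10^14 kg / 1001 kg m⁻³ = 1.618×10^11 m³.
Δh per year = 1.618×10^11 / 3.55×10^14 = 4.55×10^-4 m = 0.455 mm.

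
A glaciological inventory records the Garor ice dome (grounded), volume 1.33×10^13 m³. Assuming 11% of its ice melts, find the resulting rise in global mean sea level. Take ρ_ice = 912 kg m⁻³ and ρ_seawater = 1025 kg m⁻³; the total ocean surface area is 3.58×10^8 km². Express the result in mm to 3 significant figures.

Garor: 0.11 × 1.33×10^13 m³ × (912/1025) = 1.302×10^12 m³ of water.
Spread over 3.58×10^14 m² of ocean, Δh = 1.302×10^12 / 3.58×10^14 = 3.64×10^-3 m = 3.64 mm.

≈ 3.64 mm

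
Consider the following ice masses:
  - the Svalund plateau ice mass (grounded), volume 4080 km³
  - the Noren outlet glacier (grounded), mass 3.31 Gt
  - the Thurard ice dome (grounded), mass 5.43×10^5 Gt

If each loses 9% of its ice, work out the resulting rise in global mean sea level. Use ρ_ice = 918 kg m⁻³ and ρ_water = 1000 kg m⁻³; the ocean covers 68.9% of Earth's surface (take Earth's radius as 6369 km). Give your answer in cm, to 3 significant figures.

≈ 14.0 cm

Svalund: 0.09 × 4080 km³ × (918/1000) = 337.1 km³ of water.
Noren: 0.09 × 3.31 Gt = 2.979×10^11 kg; dividing by ρ_w = 1000 kg m⁻³ gives 2.979×10^8 m³ of water.
Thurard: 0.09 × 5.43×10^5 Gt = 4.887×10^16 kg; dividing by ρ_w = 1000 kg m⁻³ gives 4.887×10^13 m³ of water.
Total added water ≈ 4.921×10^13 m³ over 3.51×10^14 m² → Δh = 0.140 m = 14.0 cm.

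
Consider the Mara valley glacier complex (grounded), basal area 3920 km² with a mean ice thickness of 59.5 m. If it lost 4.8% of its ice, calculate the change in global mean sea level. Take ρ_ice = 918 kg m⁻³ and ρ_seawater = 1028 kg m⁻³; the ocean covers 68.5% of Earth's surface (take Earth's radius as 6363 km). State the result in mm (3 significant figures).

≈ 0.0287 mm

Mara: ice volume = 3920 km² × 59.5 m = 233.2 km³; 0.048 × 233.2 × (918/1028) = 9.998 km³ of water.
Spread over 3.49×10^14 m² of ocean, Δh = 9.998×10^9 / 3.49×10^14 = 2.87×10^-5 m = 0.0287 mm.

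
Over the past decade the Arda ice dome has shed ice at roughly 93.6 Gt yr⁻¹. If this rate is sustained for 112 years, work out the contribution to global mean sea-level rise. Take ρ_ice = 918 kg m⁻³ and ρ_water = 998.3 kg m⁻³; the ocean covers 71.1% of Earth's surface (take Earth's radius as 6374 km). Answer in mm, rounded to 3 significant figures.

≈ 28.9 mm

Total mass lost = 93.6 Gt/yr × 112 yr = 1.048×10^4 Gt = 1.048×10^16 kg.
ρ_w = 998.3 kg m⁻³, so water volume = 1.048×10^16 / 998.3 = 1.050×10^13 m³.
Δh = 1.050×10^13 / 3.63×10^14 = 0.0289 m = 28.9 mm.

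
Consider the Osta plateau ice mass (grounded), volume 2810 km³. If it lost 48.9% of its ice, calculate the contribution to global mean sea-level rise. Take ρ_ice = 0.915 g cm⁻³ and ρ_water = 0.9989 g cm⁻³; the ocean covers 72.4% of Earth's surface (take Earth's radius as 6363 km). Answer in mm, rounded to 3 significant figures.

≈ 3.42 mm

Osta: 0.489 × 2810 km³ × (915/998.9) = 1259 km³ of water.
Spread over 3.68×10^14 m² of ocean, Δh = 1.259×10^12 / 3.68×10^14 = 3.42×10^-3 m = 3.42 mm.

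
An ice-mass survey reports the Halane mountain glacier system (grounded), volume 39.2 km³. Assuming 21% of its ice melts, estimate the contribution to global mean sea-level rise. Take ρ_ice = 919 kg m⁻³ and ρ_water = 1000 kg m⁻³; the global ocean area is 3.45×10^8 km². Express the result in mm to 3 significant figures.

Halane: 0.21 × 39.2 km³ × (919/1000) = 7.565 km³ of water.
Spread over 3.45×10^14 m² of ocean, Δh = 7.565×10^9 / 3.45×10^14 = 2.19×10^-5 m = 0.0219 mm.

≈ 0.0219 mm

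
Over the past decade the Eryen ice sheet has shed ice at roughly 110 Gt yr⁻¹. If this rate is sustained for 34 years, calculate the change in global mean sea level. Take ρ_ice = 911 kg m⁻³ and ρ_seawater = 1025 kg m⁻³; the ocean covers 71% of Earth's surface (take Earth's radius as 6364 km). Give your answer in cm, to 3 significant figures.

≈ 1.01 cm

Total mass lost = 110 Gt/yr × 34 yr = 3740 Gt = 3.740×10^15 kg.
ρ_w = 1025 kg m⁻³, so water volume = 3.740×10^15 / 1025 = 3.649×10^12 m³.
Δh = 3.649×10^12 / 3.61×10^14 = 0.0101 m = 1.01 cm.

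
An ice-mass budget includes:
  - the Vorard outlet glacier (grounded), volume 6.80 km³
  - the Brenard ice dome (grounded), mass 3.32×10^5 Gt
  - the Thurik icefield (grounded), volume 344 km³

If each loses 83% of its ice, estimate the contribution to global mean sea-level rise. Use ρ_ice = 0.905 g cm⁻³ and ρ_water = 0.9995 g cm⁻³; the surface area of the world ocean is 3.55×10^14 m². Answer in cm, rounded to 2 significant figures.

Vorard: 0.83 × 6.80 km³ × (905/999.5) = 5.110 km³ of water.
Brenard: 0.83 × 3.32×10^5 Gt = 2.756×10^17 kg; dividing by ρ_w = 0.9995 g cm⁻³ = 999.5 kg m⁻³ gives 2.757×10^14 m³ of water.
Thurik: 0.83 × 344 km³ × (905/999.5) = 258.5 km³ of water.
Total added water ≈ 2.760×10^14 m³ over 3.55×10^14 m² → Δh = 0.777 m = 78 cm.

≈ 78 cm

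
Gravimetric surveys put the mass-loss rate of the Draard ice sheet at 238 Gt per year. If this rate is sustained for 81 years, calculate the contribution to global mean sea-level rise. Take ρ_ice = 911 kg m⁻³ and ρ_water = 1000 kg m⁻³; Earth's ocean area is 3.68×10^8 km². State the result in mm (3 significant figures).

Total mass lost = 238 Gt/yr × 81 yr = 1.928×10^4 Gt = 1.928×10^16 kg.
ρ_w = 1000 kg m⁻³, so water volume = 1.928×10^16 / 1000 = 1.928×10^13 m³.
Δh = 1.928×10^13 / 3.68×10^14 = 0.0524 m = 52.4 mm.

≈ 52.4 mm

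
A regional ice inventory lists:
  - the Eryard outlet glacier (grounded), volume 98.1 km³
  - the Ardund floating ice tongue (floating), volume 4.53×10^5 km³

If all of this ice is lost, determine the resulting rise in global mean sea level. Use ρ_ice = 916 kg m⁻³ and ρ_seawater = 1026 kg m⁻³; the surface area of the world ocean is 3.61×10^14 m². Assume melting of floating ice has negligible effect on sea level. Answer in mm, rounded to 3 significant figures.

≈ 0.243 mm

Eryard: 98.1 km³ × (916/1026) = 87.58 km³ of water.
The Ardund floating ice tongue is floating and already displaces its own weight of water, so its melt adds essentially nothing to sea level.
Total added water ≈ 8.758×10^10 m³ over 3.61×10^14 m² → Δh = 2.43×10^-4 m = 0.243 mm.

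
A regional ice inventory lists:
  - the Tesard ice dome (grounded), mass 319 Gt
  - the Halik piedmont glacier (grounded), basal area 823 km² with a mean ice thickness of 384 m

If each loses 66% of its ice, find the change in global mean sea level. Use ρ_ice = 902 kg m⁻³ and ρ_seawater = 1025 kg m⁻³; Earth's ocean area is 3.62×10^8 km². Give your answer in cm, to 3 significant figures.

Tesard: 0.66 × 319 Gt = 2.105×10^14 kg; dividing by ρ_w = 1025 kg m⁻³ gives 2.054×10^11 m³ of water.
Halik: ice volume = 823 km² × 384 m = 316.0 km³; 0.66 × 316.0 × (902/1025) = 183.6 km³ of water.
Total added water ≈ 3.890×10^11 m³ over 3.62×10^14 m² → Δh = 1.07×10^-3 m = 0.107 cm.

≈ 0.107 cm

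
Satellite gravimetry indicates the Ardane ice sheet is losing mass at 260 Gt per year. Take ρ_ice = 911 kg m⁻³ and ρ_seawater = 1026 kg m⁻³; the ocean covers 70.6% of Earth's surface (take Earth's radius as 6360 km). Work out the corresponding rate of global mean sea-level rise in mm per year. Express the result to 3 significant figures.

ρ_w = 1026 kg m⁻³. Annual water volume added = 260 Gt / ρ_w = 2.600×10^14 kg / 1026 kg m⁻³ = 2.534×10^11 m³.
Δh per year = 2.534×10^11 / 3.59×10^14 = 7.06×10^-4 m = 0.706 mm.

≈ 0.706 mm/yr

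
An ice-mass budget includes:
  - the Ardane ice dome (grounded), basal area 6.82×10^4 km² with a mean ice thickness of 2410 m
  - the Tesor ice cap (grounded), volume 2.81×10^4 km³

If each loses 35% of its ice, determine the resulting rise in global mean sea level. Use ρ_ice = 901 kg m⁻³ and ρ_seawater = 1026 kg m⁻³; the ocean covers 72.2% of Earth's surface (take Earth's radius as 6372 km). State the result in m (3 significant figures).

≈ 0.161 m

Ardane: ice volume = 6.82×10^4 km² × 2410 m = 1.644×10^5 km³; 0.35 × 1.644×10^5 × (901/1026) = 5.052×10^4 km³ of water.
Tesor: 0.35 × 2.81×10^4 km³ × (901/1026) = 8637 km³ of water.
Total added water ≈ 5.915×10^13 m³ over 3.68×10^14 m² → Δh = 0.161 m.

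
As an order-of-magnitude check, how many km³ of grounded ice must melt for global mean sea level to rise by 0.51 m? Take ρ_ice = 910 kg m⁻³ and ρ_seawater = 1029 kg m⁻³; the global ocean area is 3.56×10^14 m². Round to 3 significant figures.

Required water volume = Δh × A = 0.51 m × 3.56×10^14 m² = 1.816×10^14 m³ = 1.816×10^5 km³.
Ice volume = water volume × ρ_w/ρ_ice = 1.816×10^5 × 1029/910 = 2.05×10^5 km³.

≈ 2.05×10^5 km³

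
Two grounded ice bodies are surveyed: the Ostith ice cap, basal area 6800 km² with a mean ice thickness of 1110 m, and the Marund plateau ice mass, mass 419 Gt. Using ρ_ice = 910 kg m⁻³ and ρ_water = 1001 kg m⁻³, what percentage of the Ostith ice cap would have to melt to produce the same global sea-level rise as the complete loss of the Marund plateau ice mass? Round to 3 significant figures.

Equal sea-level rise means equal mass of meltwater, i.e. equal mass of ice lost.
Ice mass of Marund: 4.190×10^14 kg; ice mass of Ostith: 6.869×10^15 kg.
Fraction required = 4.190×10^14 / 6.869×10^15 = 0.0610 → 6.10 %.

≈ 6.10 %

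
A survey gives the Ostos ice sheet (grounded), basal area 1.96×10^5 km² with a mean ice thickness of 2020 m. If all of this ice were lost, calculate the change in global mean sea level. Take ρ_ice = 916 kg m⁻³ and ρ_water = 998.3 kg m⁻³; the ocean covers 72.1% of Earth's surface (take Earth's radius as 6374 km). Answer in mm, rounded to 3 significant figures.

≈ 987 mm

Ostos: ice volume = 1.96×10^5 km² × 2020 m = 3.959×10^5 km³; 3.959×10^5 × (916/998.3) = 3.633×10^5 km³ of water.
Spread over 3.68×10^14 m² of ocean, Δh = 3.633×10^14 / 3.68×10^14 = 0.987 m = 987 mm.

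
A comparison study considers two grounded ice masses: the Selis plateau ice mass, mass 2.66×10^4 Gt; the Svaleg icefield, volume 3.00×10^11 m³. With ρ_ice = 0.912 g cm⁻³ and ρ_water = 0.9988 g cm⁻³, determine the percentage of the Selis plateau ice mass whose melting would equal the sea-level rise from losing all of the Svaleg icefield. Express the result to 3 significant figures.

Equal sea-level rise means equal mass of meltwater, i.e. equal mass of ice lost.
Ice mass of Svaleg: 2.736×10^14 kg; ice mass of Selis: 2.660×10^16 kg.
Fraction required = 2.736×10^14 / 2.660×10^16 = 0.0103 → 1.03 %.

≈ 1.03 %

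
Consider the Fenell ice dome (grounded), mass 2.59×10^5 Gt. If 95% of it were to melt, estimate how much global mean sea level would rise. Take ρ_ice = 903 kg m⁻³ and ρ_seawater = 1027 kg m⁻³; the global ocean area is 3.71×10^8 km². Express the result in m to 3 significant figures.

Fenell: 0.95 × 2.59×10^5 Gt = 2.460×10^17 kg; dividing by ρ_w = 1027 kg m⁻³ gives 2.396×10^14 m³ of water.
Spread over 3.71×10^14 m² of ocean, Δh = 2.396×10^14 / 3.71×10^14 = 0.646 m.

≈ 0.646 m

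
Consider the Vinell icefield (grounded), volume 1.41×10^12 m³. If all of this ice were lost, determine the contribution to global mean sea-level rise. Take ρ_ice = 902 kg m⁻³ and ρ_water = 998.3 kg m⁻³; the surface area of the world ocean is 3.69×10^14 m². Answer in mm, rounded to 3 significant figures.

Vinell: 1.41×10^12 m³ × (902/998.3) = 1.274×10^12 m³ of water.
Spread over 3.69×10^14 m² of ocean, Δh = 1.274×10^12 / 3.69×10^14 = 3.45×10^-3 m = 3.45 mm.

≈ 3.45 mm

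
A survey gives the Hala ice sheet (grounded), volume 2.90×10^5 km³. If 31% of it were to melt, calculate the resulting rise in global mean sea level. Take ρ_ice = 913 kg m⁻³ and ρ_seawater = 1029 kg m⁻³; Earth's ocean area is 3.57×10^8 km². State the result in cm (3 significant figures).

≈ 22.3 cm

Hala: 0.31 × 2.90×10^5 km³ × (913/1029) = 7.977×10^4 km³ of water.
Spread over 3.57×10^14 m² of ocean, Δh = 7.977×10^13 / 3.57×10^14 = 0.223 m = 22.3 cm.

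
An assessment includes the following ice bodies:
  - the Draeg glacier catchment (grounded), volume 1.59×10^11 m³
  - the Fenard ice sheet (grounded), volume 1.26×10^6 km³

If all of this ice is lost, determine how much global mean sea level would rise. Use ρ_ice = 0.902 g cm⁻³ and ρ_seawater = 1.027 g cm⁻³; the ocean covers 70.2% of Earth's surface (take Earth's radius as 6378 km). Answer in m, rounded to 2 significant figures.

Draeg: 1.59×10^11 m³ × (902/1027) = 1.396×10^11 m³ of water.
Fenard: 1.26×10^6 km³ × (902/1027) = 1.107×10^6 km³ of water.
Total added water ≈ 1.107×10^15 m³ over 3.59×10^14 m² → Δh = 3.08 m.

≈ 3.1 m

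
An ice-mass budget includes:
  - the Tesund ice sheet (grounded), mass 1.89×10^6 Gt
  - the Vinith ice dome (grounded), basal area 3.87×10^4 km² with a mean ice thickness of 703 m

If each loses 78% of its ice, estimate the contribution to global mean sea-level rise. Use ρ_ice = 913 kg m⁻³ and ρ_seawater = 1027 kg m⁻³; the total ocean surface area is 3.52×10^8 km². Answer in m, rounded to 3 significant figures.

≈ 4.13 m

Tesund: 0.78 × 1.89×10^6 Gt = 1.474×10^18 kg; dividing by ρ_w = 1027 kg m⁻³ gives 1.435×10^15 m³ of water.
Vinith: ice volume = 3.87×10^4 km² × 703 m = 2.721×10^4 km³; 0.78 × 2.721×10^4 × (913/1027) = 1.887×10^4 km³ of water.
Total added water ≈ 1.454×10^15 m³ over 3.52×10^14 m² → Δh = 4.13 m.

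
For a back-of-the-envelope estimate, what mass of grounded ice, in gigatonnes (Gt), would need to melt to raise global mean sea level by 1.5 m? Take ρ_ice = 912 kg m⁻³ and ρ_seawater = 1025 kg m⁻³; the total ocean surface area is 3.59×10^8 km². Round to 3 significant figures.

Required water volume = Δh × A = 1.5 m × 3.59×10^14 m² = 5.385×10^14 m³.
ρ_w = 1025 kg m⁻³, so the mass of water = 5.385×10^14 m³ × 1025 kg m⁻³ = 5.520×10^17 kg = 5.52×10^5 Gt (and the same mass of ice, by conservation).

≈ 5.52×10^5 Gt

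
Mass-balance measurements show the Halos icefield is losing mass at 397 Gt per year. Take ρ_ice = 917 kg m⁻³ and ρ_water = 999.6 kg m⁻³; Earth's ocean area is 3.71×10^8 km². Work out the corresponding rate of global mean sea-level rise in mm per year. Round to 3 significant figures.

≈ 1.07 mm/yr

ρ_w = 999.6 kg m⁻³. Annual water volume added = 397 Gt / ρ_w = 3.970×10^14 kg / 999.6 kg m⁻³ = 3.972×10^11 m³.
Δh per year = 3.972×10^11 / 3.71×10^14 = 1.07×10^-3 m = 1.07 mm.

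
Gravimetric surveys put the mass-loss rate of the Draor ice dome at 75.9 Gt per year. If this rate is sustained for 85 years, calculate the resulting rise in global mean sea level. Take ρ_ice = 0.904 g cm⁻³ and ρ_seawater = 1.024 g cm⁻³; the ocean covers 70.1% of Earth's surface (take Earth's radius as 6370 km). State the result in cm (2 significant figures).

≈ 1.8 cm

Total mass lost = 75.9 Gt/yr × 85 yr = 6452 Gt = 6.452×10^15 kg.
ρ_w = 1.024 g cm⁻³ = 1024 kg m⁻³, so water volume = 6.452×10^15 / 1024 = 6.300×10^12 m³.
Δh = 6.300×10^12 / 3.57×10^14 = 0.0176 m = 1.8 cm.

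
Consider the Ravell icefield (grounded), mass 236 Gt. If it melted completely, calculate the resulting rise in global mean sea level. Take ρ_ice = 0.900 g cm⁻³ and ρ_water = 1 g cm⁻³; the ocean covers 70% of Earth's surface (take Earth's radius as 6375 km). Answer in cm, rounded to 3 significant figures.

Ravell: 236 Gt = 2.360×10^14 kg; dividing by ρ_w = 1 g cm⁻³ = 1000 kg m⁻³ gives 2.360×10^11 m³ of water.
Spread over 3.57×10^14 m² of ocean, Δh = 2.360×10^11 / 3.57×10^14 = 6.60×10^-4 m = 0.0660 cm.

≈ 0.0660 cm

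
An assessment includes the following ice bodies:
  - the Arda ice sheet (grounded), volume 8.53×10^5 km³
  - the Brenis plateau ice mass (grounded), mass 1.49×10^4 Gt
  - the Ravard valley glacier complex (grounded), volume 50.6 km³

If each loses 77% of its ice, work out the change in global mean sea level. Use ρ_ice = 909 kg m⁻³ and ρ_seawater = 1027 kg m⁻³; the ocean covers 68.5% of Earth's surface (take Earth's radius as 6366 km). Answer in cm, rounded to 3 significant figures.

≈ 170 cm

Arda: 0.77 × 8.53×10^5 km³ × (909/1027) = 5.813×10^5 km³ of water.
Brenis: 0.77 × 1.49×10^4 Gt = 1.147×10^16 kg; dividing by ρ_w = 1027 kg m⁻³ gives 1.117×10^13 m³ of water.
Ravard: 0.77 × 50.6 km³ × (909/1027) = 34.49 km³ of water.
Total added water ≈ 5.925×10^14 m³ over 3.49×10^14 m² → Δh = 1.70 m = 170 cm.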